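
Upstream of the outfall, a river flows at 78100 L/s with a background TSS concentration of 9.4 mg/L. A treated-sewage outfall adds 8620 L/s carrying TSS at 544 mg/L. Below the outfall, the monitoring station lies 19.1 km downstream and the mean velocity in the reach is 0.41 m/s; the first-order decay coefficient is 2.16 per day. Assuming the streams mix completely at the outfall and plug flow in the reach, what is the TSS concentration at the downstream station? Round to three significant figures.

19.5 mg/L

Mixed concentration C = ΣQC/ΣQ = (78100·9.400 + 8620·544.0) / 86720 = 5423000/86720 = 62.54 mg/L.
Travel time t = 19.1·1000 / 0.41 = 46590 s = 12.94 h.
Applying C = C₀e^(−kt): 62.54 × 0.3120 = 19.51 mg/L.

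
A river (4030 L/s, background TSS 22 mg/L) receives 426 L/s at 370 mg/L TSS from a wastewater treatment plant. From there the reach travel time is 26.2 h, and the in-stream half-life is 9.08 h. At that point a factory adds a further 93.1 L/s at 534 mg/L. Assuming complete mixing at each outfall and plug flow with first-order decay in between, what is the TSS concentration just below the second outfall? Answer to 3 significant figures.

18.3 mg/L

After mixing, C = (4030·22.00 + 426.0·370.0) / 4456 = 246300/4456 = 55.27 mg/L; combined flow 4456 L/s.
Half-life 9.08 h → k = ln 2 / 9.08 = 0.07634 h⁻¹ = 1.832 d⁻¹.
Decay over the reach: 55.27·exp(−kt) = 55.27·0.1353 = 7.480 mg/L.
Second outfall: C = (4456·7.480 + 93.10·534.0)/4549 = 18.26 mg/L.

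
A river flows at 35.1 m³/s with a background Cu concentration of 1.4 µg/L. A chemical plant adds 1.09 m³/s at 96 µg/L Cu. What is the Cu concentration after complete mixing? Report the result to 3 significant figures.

4.25 µg/L

After mixing, C = (35.10·1.400 + 1.090·96.00) / 36.19 = 153.8/36.19 = 4.249 µg/L.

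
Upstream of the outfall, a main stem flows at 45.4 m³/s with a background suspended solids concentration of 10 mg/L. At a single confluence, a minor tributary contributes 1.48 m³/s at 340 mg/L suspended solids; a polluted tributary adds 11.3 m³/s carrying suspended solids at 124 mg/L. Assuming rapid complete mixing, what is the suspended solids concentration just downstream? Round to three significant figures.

Conservation of mass: C = (45.40·10.00 + 1.480·340.0 + 11.30·124.0) / 58.18 = 2358/58.18 = 40.54 mg/L.

40.5 mg/L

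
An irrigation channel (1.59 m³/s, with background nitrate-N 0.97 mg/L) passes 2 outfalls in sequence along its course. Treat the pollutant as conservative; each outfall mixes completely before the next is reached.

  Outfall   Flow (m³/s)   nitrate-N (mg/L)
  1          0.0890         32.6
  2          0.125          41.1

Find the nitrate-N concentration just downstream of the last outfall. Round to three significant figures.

5.31 mg/L

Outfall 1: combined Q = 1.679 m³/s; C = (1.590·0.9700 + 0.08900·32.60)/1.679 = 2.647 mg/L.
Outfall 2: combined Q = 1.804 m³/s; C = (1.679·2.647 + 0.1250·41.10)/1.804 = 5.311 mg/L.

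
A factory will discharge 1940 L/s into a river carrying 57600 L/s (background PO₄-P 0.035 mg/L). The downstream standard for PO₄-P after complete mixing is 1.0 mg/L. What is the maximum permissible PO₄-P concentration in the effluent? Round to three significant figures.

29.7 mg/L

At the limit, (Qr·Cr + Qe·Cₑ)/(Qr + Qe) = 1.0:
Cₑ = (59540·1.0 − 57600·0.03500) / 1940 = 29.65 mg/L.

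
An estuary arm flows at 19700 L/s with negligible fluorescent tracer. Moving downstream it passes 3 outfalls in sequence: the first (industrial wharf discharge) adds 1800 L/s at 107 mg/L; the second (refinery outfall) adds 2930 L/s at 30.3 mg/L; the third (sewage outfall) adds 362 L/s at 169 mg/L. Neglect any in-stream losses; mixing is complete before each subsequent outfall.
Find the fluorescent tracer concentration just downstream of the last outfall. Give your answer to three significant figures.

Below outfall 1: Q → 21500 L/s, C = (19700·0 + 1800·107.0)/21500 = 8.958 mg/L.
Below outfall 2: Q → 24430 L/s, C = (21500·8.958 + 2930·30.30)/24430 = 11.52 mg/L.
Below outfall 3: Q → 24790 L/s, C = (24430·11.52 + 362.0·169.0)/24790 = 13.82 mg/L.

13.8 mg/L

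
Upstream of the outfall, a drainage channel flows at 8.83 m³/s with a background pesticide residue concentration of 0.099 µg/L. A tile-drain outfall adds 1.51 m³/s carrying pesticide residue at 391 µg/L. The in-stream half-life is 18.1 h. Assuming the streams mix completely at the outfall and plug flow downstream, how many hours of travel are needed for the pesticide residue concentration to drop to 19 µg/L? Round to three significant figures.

28.8 h

Flow-weighted average: C = (8.830·0.09900 + 1.510·391.0) / 10.34 = 591.3/10.34 = 57.18 µg/L.
Half-life 18.1 h → k = ln 2 / 18.1 = 0.03830 h⁻¹ = 0.9191 d⁻¹.
57.18·exp(−k·t) = 19 → t = ln(57.18/19)/k = 103600 s = 28.77 h.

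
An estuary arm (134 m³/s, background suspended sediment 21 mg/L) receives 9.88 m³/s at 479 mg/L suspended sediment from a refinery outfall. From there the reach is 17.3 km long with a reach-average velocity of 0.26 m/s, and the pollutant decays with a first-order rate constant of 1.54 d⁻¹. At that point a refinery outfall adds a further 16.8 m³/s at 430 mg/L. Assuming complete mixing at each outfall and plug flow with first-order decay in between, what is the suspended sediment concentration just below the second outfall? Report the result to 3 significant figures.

59.3 mg/L

After mixing, C = (134.0·21.00 + 9.880·479.0) / 143.9 = 7547/143.9 = 52.45 mg/L; combined flow 143.9 m³/s.
Travel time t = 17.3·1000 / 0.26 = 66540 s = 18.48 h.
Decay over the reach: 52.45·exp(−kt) = 52.45·0.3054 = 16.02 mg/L.
Second outfall: C = (143.9·16.02 + 16.80·430.0)/160.7 = 59.30 mg/L.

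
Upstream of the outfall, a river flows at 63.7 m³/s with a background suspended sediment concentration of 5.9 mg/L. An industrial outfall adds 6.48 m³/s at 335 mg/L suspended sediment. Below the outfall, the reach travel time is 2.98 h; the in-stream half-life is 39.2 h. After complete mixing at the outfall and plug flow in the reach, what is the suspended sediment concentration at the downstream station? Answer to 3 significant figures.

Conservation of mass: C = (63.70·5.900 + 6.480·335.0) / 70.18 = 2547/70.18 = 36.29 mg/L.
Half-life 39.2 h → k = ln 2 / 39.2 = 0.01768 h⁻¹ = 0.4244 d⁻¹.
First-order decay: C = 36.29·exp(−k·t) = 36.29·0.9487 = 34.42 mg/L.

34.4 mg/L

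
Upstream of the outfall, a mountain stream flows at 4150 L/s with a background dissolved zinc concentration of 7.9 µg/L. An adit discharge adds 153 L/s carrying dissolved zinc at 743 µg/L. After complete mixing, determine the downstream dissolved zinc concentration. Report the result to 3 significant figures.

34.0 µg/L

Flow-weighted average: C = (4150·7.900 + 153.0·743.0) / 4303 = 146500/4303 = 34.04 µg/L.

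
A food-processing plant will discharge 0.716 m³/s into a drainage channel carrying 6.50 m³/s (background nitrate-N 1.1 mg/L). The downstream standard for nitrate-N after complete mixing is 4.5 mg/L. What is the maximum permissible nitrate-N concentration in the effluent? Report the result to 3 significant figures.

35.4 mg/L

At the limit, (Qr·Cr + Qe·Cₑ)/(Qr + Qe) = 4.5:
Cₑ = (7.216·4.5 − 6.500·1.100) / 0.7160 = 35.37 mg/L.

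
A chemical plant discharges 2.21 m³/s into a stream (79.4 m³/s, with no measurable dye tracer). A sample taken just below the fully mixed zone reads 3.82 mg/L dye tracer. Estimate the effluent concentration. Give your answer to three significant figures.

141 mg/L

Mass balance: 79.40·0 + 2.210·Cₑ = 81.61·3.820
→ Cₑ = (81.61·3.820 − 79.40·0) / 2.210 = 141.1 mg/L.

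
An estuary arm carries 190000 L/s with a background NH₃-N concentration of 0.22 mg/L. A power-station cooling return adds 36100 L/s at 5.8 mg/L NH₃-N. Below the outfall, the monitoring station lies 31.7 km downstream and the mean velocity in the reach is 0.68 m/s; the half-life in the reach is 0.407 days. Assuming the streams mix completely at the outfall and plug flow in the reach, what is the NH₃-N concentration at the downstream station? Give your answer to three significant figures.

0.443 mg/L

Conservation of mass: C = (190000·0.2200 + 36100·5.800) / 226100 = 251200/226100 = 1.111 mg/L.
Travel time t = 31.7·1000 / 0.68 = 46620 s = 12.95 h.
Half-life 0.407 d → k = ln 2 / 0.407 = 1.703 d⁻¹.
Decay over the reach: 1.111·exp(−kt) = 1.111·0.3990 = 0.4432 mg/L.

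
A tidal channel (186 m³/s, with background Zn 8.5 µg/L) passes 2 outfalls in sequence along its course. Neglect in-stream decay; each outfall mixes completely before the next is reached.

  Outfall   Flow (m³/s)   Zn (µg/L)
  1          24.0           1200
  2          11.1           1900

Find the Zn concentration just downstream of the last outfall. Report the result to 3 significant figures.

Outfall 1: combined Q = 210.0 m³/s; C = (186.0·8.500 + 24.00·1200)/210.0 = 144.7 µg/L.
Outfall 2: combined Q = 221.1 m³/s; C = (210.0·144.7 + 11.10·1900)/221.1 = 232.8 µg/L.

233 µg/L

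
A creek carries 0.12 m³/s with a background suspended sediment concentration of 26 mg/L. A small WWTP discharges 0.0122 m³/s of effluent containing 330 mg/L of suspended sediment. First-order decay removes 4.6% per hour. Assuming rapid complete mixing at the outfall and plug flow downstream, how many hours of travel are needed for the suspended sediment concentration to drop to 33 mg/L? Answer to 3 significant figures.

Mass balance: C = (0.1200·26.00 + 0.01220·330.0) / 0.1322 = 7.146/0.1322 = 54.05 mg/L.
4.6%/h lost → k = −ln(1 − 0.046) = 0.04709 h⁻¹.
54.05·exp(−k·t) = 33 → t = ln(54.05/33)/k = 37730 s = 10.48 h.

10.5 h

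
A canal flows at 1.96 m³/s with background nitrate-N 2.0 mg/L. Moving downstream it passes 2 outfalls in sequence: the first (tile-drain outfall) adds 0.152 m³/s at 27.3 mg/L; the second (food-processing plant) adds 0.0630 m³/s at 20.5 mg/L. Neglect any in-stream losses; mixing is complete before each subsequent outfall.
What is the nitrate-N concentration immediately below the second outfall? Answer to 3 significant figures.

After outfall 1: Q = 1.960 + 0.1520 = 2.112 m³/s; C = (1.960·2.000 + 0.1520·27.30)/2.112 = 3.821 mg/L.
After outfall 2: Q = 2.112 + 0.06300 = 2.175 m³/s; C = (2.112·3.821 + 0.06300·20.50)/2.175 = 4.304 mg/L.

4.30 mg/L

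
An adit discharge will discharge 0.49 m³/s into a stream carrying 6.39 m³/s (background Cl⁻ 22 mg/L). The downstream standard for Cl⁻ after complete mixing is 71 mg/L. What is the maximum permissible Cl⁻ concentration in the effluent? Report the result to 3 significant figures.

710 mg/L

At the limit, (Qr·Cr + Qe·Cₑ)/(Qr + Qe) = 71:
Cₑ = (6.880·71 − 6.390·22.00) / 0.4900 = 710.0 mg/L.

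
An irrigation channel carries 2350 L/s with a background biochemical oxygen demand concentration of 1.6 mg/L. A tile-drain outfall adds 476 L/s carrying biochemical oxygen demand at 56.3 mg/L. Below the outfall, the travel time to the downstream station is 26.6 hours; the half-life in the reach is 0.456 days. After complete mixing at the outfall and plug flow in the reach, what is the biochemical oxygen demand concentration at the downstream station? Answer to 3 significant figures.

Flow-weighted average: C = (2350·1.600 + 476.0·56.30) / 2826 = 30560/2826 = 10.81 mg/L.
Half-life 0.456 d → k = ln 2 / 0.456 = 1.520 d⁻¹.
Decay over the reach: 10.81·exp(−kt) = 10.81·0.1855 = 2.006 mg/L.

2.01 mg/L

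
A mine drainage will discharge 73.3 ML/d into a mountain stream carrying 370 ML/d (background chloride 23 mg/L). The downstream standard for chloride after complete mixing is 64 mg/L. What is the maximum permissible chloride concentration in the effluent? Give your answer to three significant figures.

At the limit, (Qr·Cr + Qe·Cₑ)/(Qr + Qe) = 64:
Cₑ = (443.3·64 − 370.0·23.00) / 73.30 = 271.0 mg/L.

271 mg/L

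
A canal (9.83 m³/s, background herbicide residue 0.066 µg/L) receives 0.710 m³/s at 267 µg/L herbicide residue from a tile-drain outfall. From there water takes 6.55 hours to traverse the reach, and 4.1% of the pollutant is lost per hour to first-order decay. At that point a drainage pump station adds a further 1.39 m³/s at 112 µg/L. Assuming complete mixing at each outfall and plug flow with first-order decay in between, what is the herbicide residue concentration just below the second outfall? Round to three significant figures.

Mixed concentration C = ΣQC/ΣQ = (9.830·0.06600 + 0.7100·267.0) / 10.54 = 190.2/10.54 = 18.05 µg/L; combined flow 10.54 m³/s.
4.1%/h lost → k = −ln(1 − 0.041) = 0.04186 h⁻¹.
Applying C = C₀e^(−kt): 18.05 × 0.7602 = 13.72 µg/L.
At the second outfall, C = (10.54·13.72 + 1.390·112.0) / (10.54 + 1.390) = 25.17 µg/L.

25.2 µg/L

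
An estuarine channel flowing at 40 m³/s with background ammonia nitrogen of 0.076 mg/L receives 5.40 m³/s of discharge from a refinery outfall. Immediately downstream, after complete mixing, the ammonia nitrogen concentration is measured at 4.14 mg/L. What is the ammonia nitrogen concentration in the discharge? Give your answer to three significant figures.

34.2 mg/L

Mass balance: 40.00·0.07600 + 5.400·Cₑ = 45.40·4.140
→ Cₑ = (45.40·4.140 − 40.00·0.07600) / 5.400 = 34.24 mg/L.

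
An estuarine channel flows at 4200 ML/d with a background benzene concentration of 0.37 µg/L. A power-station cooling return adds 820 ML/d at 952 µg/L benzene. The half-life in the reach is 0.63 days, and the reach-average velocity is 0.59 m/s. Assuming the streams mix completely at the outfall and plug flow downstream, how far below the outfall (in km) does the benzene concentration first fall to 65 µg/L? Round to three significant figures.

40.5 km

Conservation of mass: C = (4200·0.3700 + 820.0·952.0) / 5020 = 782200/5020 = 155.8 µg/L.
Half-life 0.63 d → k = ln 2 / 0.63 = 1.100 d⁻¹.
Set 155.8·exp(−k·t) = 65 → t = ln(155.8/65)/k = 68660 s = 19.07 h.
Distance = v·t = 0.59·68660 = 40510 m = 40.51 km.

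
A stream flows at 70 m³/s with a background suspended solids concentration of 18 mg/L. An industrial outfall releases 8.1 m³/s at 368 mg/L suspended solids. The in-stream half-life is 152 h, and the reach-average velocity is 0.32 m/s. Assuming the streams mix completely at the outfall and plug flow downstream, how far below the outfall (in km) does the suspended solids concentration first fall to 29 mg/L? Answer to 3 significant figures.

Mixed concentration C = ΣQC/ΣQ = (70.00·18.00 + 8.100·368.0) / 78.10 = 4241/78.10 = 54.30 mg/L.
Half-life 152 h → k = ln 2 / 152 = 0.004560 h⁻¹ = 0.1094 d⁻¹.
Set 54.30·exp(−k·t) = 29 → t = ln(54.30/29)/k = 495200 s = 137.5 h.
Distance = v·t = 0.32·495200 = 158400 m = 158.4 km.

158 km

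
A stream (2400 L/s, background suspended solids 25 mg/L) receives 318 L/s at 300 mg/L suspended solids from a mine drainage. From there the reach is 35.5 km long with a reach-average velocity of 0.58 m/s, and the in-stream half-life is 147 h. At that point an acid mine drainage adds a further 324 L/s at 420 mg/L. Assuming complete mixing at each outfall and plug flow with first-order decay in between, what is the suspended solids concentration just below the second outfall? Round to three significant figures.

Conservation of mass: C = (2400·25.00 + 318.0·300.0) / 2718 = 155400/2718 = 57.17 mg/L; combined flow 2718 L/s.
Travel time t = 35.5·1000 / 0.58 = 61210 s = 17.00 h.
Half-life 147 h → k = ln 2 / 147 = 0.004715 h⁻¹ = 0.1132 d⁻¹.
After decay, C = 57.17 × e^(−kt) = 57.17 × 0.9230 = 52.77 mg/L.
At the second outfall, C = (2718·52.77 + 324.0·420.0) / (2718 + 324.0) = 91.88 mg/L.

91.9 mg/L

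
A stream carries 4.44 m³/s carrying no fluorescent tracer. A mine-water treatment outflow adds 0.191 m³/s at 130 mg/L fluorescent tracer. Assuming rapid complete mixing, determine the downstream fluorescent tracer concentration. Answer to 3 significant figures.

5.36 mg/L

Mixed concentration C = ΣQC/ΣQ = (4.440·0 + 0.1910·130.0) / 4.631 = 24.83/4.631 = 5.362 mg/L.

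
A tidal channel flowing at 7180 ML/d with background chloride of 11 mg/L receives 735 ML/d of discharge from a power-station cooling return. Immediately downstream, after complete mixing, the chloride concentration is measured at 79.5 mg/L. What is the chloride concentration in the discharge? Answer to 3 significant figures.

Mass balance: 7180·11.00 + 735.0·Cₑ = 7915·79.50
→ Cₑ = (7915·79.50 − 7180·11.00) / 735.0 = 748.7 mg/L.

749 mg/L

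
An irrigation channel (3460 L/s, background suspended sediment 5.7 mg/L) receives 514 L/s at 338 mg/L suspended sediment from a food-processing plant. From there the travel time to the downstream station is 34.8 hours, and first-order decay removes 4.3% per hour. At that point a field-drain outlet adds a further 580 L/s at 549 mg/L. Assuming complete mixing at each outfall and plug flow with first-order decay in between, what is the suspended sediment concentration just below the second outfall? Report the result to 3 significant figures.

Mixed concentration C = ΣQC/ΣQ = (3460·5.700 + 514.0·338.0) / 3974 = 193500/3974 = 48.68 mg/L; combined flow 3974 L/s.
4.3%/h lost → k = −ln(1 − 0.043) = 0.04395 h⁻¹.
After decay, C = 48.68 × e^(−kt) = 48.68 × 0.2166 = 10.55 mg/L.
Second outfall: C = (3974·10.55 + 580.0·549.0)/4554 = 79.12 mg/L.

79.1 mg/L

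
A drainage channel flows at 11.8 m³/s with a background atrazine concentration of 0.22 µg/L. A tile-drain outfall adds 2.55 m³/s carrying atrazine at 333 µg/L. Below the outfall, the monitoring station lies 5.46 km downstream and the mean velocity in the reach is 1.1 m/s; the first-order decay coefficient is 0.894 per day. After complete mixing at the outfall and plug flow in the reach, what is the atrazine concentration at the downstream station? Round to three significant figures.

56.4 µg/L

Mixed concentration C = ΣQC/ΣQ = (11.80·0.2200 + 2.550·333.0) / 14.35 = 851.7/14.35 = 59.36 µg/L.
Travel time t = 5.46·1000 / 1.1 = 4964 s = 1.379 h.
First-order decay: C = 59.36·exp(−k·t) = 59.36·0.9499 = 56.38 µg/L.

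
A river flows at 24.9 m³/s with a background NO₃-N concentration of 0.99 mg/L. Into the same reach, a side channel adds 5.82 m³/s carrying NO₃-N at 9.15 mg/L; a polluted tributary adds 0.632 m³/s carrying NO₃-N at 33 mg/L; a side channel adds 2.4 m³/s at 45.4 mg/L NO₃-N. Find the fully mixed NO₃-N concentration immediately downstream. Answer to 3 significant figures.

6.15 mg/L

Conservation of mass: C = (24.90·0.9900 + 5.820·9.150 + 0.6320·33.00 + 2.400·45.40) / 33.75 = 207.7/33.75 = 6.154 mg/L.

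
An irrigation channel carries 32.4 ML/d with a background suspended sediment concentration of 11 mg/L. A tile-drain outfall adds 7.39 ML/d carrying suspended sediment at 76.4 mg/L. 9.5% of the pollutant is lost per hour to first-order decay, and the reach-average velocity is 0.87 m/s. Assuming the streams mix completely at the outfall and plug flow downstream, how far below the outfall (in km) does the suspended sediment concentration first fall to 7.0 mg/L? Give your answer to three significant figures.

37.5 km

Conservation of mass: C = (32.40·11.00 + 7.390·76.40) / 39.79 = 921.0/39.79 = 23.15 mg/L.
9.5%/h lost → k = −ln(1 − 0.095) = 0.09982 h⁻¹.
Set 23.15·exp(−k·t) = 7.0 → t = ln(23.15/7.0)/k = 43130 s = 11.98 h.
Distance = v·t = 0.87·43130 = 37520 m = 37.52 km.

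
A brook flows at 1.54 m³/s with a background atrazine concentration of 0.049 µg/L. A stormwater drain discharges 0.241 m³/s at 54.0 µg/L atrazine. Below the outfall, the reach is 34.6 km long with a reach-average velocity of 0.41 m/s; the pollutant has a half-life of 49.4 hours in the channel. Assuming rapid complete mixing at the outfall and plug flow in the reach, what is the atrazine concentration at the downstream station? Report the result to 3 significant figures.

5.29 µg/L

After mixing, C = (1.540·0.04900 + 0.2410·54.00) / 1.781 = 13.09/1.781 = 7.350 µg/L.
Travel time t = 34.6·1000 / 0.41 = 84390 s = 23.44 h.
Half-life 49.4 h → k = ln 2 / 49.4 = 0.01403 h⁻¹ = 0.3368 d⁻¹.
Decay over the reach: 7.350·exp(−kt) = 7.350·0.7197 = 5.289 µg/L.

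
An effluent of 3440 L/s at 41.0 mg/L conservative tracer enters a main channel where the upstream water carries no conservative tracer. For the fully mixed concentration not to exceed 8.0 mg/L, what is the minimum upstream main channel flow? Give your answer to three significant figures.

Set C_mix = 8.0: (Q·0 + 3440·41.00) / (Q + 3440) = 8.0
→ Q = 3440·(41.00 − 8.0)/(8.0 − 0) = 14190 L/s.

14200 L/s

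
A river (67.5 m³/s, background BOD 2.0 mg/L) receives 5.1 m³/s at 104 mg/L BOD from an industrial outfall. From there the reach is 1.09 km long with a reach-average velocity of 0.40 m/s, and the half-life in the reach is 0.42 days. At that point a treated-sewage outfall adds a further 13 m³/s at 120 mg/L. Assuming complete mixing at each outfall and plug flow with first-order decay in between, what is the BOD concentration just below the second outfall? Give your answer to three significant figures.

Flow-weighted average: C = (67.50·2.000 + 5.100·104.0) / 72.60 = 665.4/72.60 = 9.165 mg/L; combined flow 72.60 m³/s.
Travel time t = 1.09·1000 / 0.40 = 2725 s = 0.7569 h.
Half-life 0.42 d → k = ln 2 / 0.42 = 1.650 d⁻¹.
First-order decay: C = 9.165·exp(−k·t) = 9.165·0.9493 = 8.700 mg/L.
At the second outfall, C = (72.60·8.700 + 13.00·120.0) / (72.60 + 13.00) = 25.60 mg/L.

25.6 mg/L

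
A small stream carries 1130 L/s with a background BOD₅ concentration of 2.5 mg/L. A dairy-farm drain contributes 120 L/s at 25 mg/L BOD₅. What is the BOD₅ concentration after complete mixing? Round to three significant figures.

4.66 mg/L

Mass balance: C = (1130·2.500 + 120.0·25.00) / 1250 = 5825/1250 = 4.660 mg/L.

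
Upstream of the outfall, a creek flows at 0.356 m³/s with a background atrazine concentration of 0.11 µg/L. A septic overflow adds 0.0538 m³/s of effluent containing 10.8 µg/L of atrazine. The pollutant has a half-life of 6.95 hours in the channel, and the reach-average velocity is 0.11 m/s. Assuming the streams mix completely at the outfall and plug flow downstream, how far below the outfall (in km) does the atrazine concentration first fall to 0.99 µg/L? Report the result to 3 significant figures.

Conservation of mass: C = (0.3560·0.1100 + 0.05380·10.80) / 0.4098 = 0.6202/0.4098 = 1.513 µg/L.
Half-life 6.95 h → k = ln 2 / 6.95 = 0.09973 h⁻¹ = 2.394 d⁻¹.
Set 1.513·exp(−k·t) = 0.99 → t = ln(1.513/0.99)/k = 15320 s = 4.256 h.
Distance = v·t = 0.11·15320 = 1685 m = 1.685 km.

1.69 km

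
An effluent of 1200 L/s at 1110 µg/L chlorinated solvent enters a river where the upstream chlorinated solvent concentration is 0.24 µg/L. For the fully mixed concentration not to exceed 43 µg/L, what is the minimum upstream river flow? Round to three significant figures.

29900 L/s

Set C_mix = 43: (Q·0.2400 + 1200·1110) / (Q + 1200) = 43
→ Q = 1200·(1110 − 43)/(43 − 0.2400) = 29940 L/s.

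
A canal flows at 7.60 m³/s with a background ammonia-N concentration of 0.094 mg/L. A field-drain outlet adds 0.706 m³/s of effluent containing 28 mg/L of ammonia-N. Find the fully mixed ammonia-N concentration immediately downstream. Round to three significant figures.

2.47 mg/L

Mass balance: C = (7.600·0.09400 + 0.7060·28.00) / 8.306 = 20.48/8.306 = 2.466 mg/L.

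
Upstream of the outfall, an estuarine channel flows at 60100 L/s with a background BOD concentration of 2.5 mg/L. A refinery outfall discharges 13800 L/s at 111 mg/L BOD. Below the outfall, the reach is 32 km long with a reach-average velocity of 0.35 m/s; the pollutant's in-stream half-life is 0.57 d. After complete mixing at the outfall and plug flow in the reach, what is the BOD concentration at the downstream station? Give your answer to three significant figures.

After mixing, C = (60100·2.500 + 13800·111.0) / 73900 = 1682000/73900 = 22.76 mg/L.
Travel time t = 32·1000 / 0.35 = 91430 s = 25.40 h.
Half-life 0.57 d → k = ln 2 / 0.57 = 1.216 d⁻¹.
Applying C = C₀e^(−kt): 22.76 × 0.2761 = 6.285 mg/L.

6.29 mg/L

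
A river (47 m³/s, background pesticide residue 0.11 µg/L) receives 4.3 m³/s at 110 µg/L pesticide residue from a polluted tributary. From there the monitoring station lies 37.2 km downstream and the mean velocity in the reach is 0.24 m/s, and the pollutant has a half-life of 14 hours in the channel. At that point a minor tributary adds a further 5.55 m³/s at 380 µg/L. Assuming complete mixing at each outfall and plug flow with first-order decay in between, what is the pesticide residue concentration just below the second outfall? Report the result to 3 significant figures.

38.1 µg/L

After mixing, C = (47.00·0.1100 + 4.300·110.0) / 51.30 = 478.2/51.30 = 9.321 µg/L; combined flow 51.30 m³/s.
Travel time t = 37.2·1000 / 0.24 = 155000 s = 43.06 h.
Half-life 14 h → k = ln 2 / 14 = 0.04951 h⁻¹ = 1.188 d⁻¹.
Decay over the reach: 9.321·exp(−kt) = 9.321·0.1186 = 1.106 µg/L.
At the second outfall, C = (51.30·1.106 + 5.550·380.0) / (51.30 + 5.550) = 38.10 µg/L.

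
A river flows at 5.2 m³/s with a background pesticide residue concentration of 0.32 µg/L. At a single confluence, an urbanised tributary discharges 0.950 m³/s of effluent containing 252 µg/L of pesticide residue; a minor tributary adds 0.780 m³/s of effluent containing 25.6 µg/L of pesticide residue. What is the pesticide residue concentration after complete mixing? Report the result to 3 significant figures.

Flow-weighted average: C = (5.200·0.3200 + 0.9500·252.0 + 0.7800·25.60) / 6.930 = 261.0/6.930 = 37.67 µg/L.

37.7 µg/L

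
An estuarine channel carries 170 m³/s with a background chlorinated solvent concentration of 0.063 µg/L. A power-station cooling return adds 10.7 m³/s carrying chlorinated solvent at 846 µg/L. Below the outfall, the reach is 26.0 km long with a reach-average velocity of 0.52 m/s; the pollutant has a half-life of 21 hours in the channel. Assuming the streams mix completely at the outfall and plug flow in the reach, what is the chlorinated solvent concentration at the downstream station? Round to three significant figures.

After mixing, C = (170.0·0.06300 + 10.70·846.0) / 180.7 = 9063/180.7 = 50.15 µg/L.
Travel time t = 26.0·1000 / 0.52 = 50000 s = 13.89 h.
Half-life 21 h → k = ln 2 / 21 = 0.03301 h⁻¹ = 0.7922 d⁻¹.
After decay, C = 50.15 × e^(−kt) = 50.15 × 0.6323 = 31.71 µg/L.

31.7 µg/L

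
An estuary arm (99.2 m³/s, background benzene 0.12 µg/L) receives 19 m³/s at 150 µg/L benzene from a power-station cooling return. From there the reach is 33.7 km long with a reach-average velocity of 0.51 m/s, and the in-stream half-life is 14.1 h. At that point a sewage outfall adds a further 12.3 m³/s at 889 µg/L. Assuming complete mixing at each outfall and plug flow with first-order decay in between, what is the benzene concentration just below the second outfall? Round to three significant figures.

92.7 µg/L

Conservation of mass: C = (99.20·0.1200 + 19.00·150.0) / 118.2 = 2862/118.2 = 24.21 µg/L; combined flow 118.2 m³/s.
Travel time t = 33.7·1000 / 0.51 = 66080 s = 18.36 h.
Half-life 14.1 h → k = ln 2 / 14.1 = 0.04916 h⁻¹ = 1.180 d⁻¹.
After decay, C = 24.21 × e^(−kt) = 24.21 × 0.4056 = 9.821 µg/L.
At the second outfall, C = (118.2·9.821 + 12.30·889.0) / (118.2 + 12.30) = 92.69 µg/L.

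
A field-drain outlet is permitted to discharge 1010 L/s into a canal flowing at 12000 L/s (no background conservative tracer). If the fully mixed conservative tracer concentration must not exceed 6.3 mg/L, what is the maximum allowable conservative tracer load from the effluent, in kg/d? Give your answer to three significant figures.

Mass balance at the limit: 12000·0 + 1010·Cₑ = 13010·6.3 → Cₑ = 81.15 mg/L.
1010 L/s = 1.010 m³/s. Load = 1.010 m³/s × 81.15 g/m³ × 86 400 s/d = 7082 kg/d.

7080 kg/d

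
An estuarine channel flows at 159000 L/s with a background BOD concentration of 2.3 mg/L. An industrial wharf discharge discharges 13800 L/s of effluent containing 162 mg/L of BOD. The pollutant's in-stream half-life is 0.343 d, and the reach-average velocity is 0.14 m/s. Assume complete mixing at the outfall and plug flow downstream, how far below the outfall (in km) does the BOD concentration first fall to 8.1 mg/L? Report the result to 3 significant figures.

3.71 km

Mass balance: C = (159000·2.300 + 13800·162.0) / 172800 = 2601000/172800 = 15.05 mg/L.
Half-life 0.343 d → k = ln 2 / 0.343 = 2.021 d⁻¹.
Set 15.05·exp(−k·t) = 8.1 → t = ln(15.05/8.1)/k = 26500 s = 7.361 h.
Distance = v·t = 0.14·26500 = 3710 m = 3.710 km.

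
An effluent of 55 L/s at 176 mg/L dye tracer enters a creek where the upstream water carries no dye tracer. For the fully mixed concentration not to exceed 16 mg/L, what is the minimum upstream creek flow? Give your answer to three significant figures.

Set C_mix = 16: (Q·0 + 55.00·176.0) / (Q + 55.00) = 16
→ Q = 55.00·(176.0 − 16)/(16 − 0) = 550.0 L/s.

550 L/s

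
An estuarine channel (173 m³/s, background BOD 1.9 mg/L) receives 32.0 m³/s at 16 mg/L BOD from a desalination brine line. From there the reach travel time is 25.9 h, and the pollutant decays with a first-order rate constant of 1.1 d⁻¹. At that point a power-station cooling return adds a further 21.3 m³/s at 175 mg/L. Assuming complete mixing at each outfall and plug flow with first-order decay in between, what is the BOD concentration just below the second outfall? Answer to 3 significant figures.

After mixing, C = (173.0·1.900 + 32.00·16.00) / 205.0 = 840.7/205.0 = 4.101 mg/L; combined flow 205.0 m³/s.
First-order decay: C = 4.101·exp(−k·t) = 4.101·0.3051 = 1.251 mg/L.
Second outfall: C = (205.0·1.251 + 21.30·175.0)/226.3 = 17.60 mg/L.

17.6 mg/L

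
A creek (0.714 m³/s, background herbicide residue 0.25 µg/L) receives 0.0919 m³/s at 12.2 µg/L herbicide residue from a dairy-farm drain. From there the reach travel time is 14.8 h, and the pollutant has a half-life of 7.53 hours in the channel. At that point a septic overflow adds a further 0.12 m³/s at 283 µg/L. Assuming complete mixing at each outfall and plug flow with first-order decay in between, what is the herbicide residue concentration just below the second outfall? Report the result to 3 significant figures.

37.0 µg/L

Conservation of mass: C = (0.7140·0.2500 + 0.09190·12.20) / 0.8059 = 1.300/0.8059 = 1.613 µg/L; combined flow 0.8059 m³/s.
Half-life 7.53 h → k = ln 2 / 7.53 = 0.09205 h⁻¹ = 2.209 d⁻¹.
Decay over the reach: 1.613·exp(−kt) = 1.613·0.2561 = 0.4129 µg/L.
Second outfall: C = (0.8059·0.4129 + 0.1200·283.0)/0.9259 = 37.04 µg/L.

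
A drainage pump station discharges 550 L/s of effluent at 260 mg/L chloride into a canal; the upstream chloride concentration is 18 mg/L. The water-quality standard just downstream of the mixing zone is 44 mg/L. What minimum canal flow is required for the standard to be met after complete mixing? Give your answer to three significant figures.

4570 L/s

Set C_mix = 44: (Q·18.00 + 550.0·260.0) / (Q + 550.0) = 44
→ Q = 550.0·(260.0 − 44)/(44 − 18.00) = 4569 L/s.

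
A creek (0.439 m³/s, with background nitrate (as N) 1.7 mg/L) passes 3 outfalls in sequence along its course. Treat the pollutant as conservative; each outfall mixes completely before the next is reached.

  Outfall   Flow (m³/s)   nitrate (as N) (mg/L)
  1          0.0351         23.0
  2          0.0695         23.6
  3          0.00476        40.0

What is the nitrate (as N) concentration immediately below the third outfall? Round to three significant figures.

Outfall 1: combined Q = 0.4741 m³/s; C = (0.4390·1.700 + 0.03510·23.00)/0.4741 = 3.277 mg/L.
Outfall 2: combined Q = 0.5436 m³/s; C = (0.4741·3.277 + 0.06950·23.60)/0.5436 = 5.875 mg/L.
Outfall 3: combined Q = 0.5484 m³/s; C = (0.5436·5.875 + 0.004760·40.00)/0.5484 = 6.171 mg/L.

6.17 mg/L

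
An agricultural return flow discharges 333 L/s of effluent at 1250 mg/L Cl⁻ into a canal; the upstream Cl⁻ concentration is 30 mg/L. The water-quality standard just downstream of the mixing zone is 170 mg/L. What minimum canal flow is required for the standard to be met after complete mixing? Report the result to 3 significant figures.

Set C_mix = 170: (Q·30.00 + 333.0·1250) / (Q + 333.0) = 170
→ Q = 333.0·(1250 − 170)/(170 − 30.00) = 2569 L/s.

2570 L/s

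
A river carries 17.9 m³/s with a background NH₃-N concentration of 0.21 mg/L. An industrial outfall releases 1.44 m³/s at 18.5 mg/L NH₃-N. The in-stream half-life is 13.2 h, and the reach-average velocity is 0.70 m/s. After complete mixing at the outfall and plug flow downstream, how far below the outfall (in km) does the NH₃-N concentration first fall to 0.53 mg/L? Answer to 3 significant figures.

After mixing, C = (17.90·0.2100 + 1.440·18.50) / 19.34 = 30.40/19.34 = 1.572 mg/L.
Half-life 13.2 h → k = ln 2 / 13.2 = 0.05251 h⁻¹ = 1.260 d⁻¹.
Set 1.572·exp(−k·t) = 0.53 → t = ln(1.572/0.53)/k = 74530 s = 20.70 h.
Distance = v·t = 0.70·74530 = 52170 m = 52.17 km.

52.2 km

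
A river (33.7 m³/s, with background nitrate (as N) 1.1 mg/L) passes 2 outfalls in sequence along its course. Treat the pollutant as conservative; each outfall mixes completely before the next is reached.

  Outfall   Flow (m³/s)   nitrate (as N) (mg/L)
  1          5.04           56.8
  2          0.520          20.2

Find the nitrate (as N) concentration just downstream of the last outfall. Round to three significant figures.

Outfall 1: combined Q = 38.74 m³/s; C = (33.70·1.100 + 5.040·56.80)/38.74 = 8.346 mg/L.
Outfall 2: combined Q = 39.26 m³/s; C = (38.74·8.346 + 0.5200·20.20)/39.26 = 8.503 mg/L.

8.50 mg/L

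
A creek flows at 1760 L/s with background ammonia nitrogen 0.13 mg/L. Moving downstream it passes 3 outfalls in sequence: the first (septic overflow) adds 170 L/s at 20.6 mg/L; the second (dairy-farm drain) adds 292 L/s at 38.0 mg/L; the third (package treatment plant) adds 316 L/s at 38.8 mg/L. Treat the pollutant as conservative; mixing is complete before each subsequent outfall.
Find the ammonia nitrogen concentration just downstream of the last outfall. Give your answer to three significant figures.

10.7 mg/L

Outfall 1: combined Q = 1930 L/s; C = (1760·0.1300 + 170.0·20.60)/1930 = 1.933 mg/L.
Outfall 2: combined Q = 2222 L/s; C = (1930·1.933 + 292.0·38.00)/2222 = 6.673 mg/L.
Outfall 3: combined Q = 2538 L/s; C = (2222·6.673 + 316.0·38.80)/2538 = 10.67 mg/L.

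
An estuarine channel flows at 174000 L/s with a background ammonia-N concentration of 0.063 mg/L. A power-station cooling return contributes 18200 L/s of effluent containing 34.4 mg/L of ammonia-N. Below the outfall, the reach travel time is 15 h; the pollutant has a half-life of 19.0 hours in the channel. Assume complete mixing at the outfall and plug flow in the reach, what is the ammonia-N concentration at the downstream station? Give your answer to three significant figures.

Conservation of mass: C = (174000·0.06300 + 18200·34.40) / 192200 = 637000/192200 = 3.314 mg/L.
Half-life 19.0 h → k = ln 2 / 19.0 = 0.03648 h⁻¹ = 0.8756 d⁻¹.
After decay, C = 3.314 × e^(−kt) = 3.314 × 0.5786 = 1.918 mg/L.

1.92 mg/L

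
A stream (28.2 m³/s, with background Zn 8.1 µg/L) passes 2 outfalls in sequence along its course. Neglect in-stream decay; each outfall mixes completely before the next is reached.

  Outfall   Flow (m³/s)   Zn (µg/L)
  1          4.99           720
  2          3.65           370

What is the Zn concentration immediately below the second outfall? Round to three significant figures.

140 µg/L

After outfall 1: Q = 28.20 + 4.990 = 33.19 m³/s; C = (28.20·8.100 + 4.990·720.0)/33.19 = 115.1 µg/L.
After outfall 2: Q = 33.19 + 3.650 = 36.84 m³/s; C = (33.19·115.1 + 3.650·370.0)/36.84 = 140.4 µg/L.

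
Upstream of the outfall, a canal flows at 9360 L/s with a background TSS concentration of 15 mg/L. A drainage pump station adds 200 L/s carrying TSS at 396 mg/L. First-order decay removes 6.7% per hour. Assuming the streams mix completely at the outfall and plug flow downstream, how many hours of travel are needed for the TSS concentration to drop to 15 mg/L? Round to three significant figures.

Conservation of mass: C = (9360·15.00 + 200.0·396.0) / 9560 = 219600/9560 = 22.97 mg/L.
6.7%/h lost → k = −ln(1 − 0.067) = 0.06935 h⁻¹.
22.97·exp(−k·t) = 15 → t = ln(22.97/15)/k = 22120 s = 6.145 h.

6.15 h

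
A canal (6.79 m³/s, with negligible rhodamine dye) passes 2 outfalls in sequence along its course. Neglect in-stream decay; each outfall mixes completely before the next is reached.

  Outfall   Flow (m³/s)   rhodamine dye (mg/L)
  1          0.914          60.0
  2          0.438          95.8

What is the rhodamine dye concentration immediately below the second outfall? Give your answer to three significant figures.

11.9 mg/L

Below outfall 1: Q → 7.704 m³/s, C = (6.790·0 + 0.9140·60.00)/7.704 = 7.118 mg/L.
Below outfall 2: Q → 8.142 m³/s, C = (7.704·7.118 + 0.4380·95.80)/8.142 = 11.89 mg/L.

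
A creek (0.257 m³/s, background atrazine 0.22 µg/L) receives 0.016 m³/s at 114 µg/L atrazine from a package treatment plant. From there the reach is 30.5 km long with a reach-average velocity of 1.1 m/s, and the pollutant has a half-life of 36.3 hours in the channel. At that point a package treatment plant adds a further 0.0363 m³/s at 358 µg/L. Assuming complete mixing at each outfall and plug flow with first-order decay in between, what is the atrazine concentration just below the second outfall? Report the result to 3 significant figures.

Mixed concentration C = ΣQC/ΣQ = (0.2570·0.2200 + 0.01600·114.0) / 0.2730 = 1.881/0.2730 = 6.888 µg/L; combined flow 0.2730 m³/s.
Travel time t = 30.5·1000 / 1.1 = 27730 s = 7.702 h.
Half-life 36.3 h → k = ln 2 / 36.3 = 0.01909 h⁻¹ = 0.4583 d⁻¹.
Applying C = C₀e^(−kt): 6.888 × 0.8632 = 5.946 µg/L.
Second outfall: C = (0.2730·5.946 + 0.03630·358.0)/0.3093 = 47.26 µg/L.

47.3 µg/L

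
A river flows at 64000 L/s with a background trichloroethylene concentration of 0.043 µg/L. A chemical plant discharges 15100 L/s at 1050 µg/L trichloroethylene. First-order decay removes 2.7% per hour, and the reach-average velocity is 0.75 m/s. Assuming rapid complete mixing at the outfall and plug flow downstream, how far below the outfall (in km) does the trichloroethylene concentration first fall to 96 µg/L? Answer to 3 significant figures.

Flow-weighted average: C = (64000·0.04300 + 15100·1050) / 79100 = 15860000/79100 = 200.5 µg/L.
2.7%/h lost → k = −ln(1 − 0.027) = 0.02737 h⁻¹.
Set 200.5·exp(−k·t) = 96 → t = ln(200.5/96)/k = 96850 s = 26.90 h.
Distance = v·t = 0.75·96850 = 72640 m = 72.64 km.

72.6 km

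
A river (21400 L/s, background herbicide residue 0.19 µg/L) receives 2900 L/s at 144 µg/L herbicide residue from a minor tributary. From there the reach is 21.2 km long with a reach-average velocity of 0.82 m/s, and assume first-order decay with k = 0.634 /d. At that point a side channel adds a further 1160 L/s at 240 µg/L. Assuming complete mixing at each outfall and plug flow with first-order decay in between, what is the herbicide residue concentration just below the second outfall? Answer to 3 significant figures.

24.6 µg/L

Conservation of mass: C = (21400·0.1900 + 2900·144.0) / 24300 = 421700/24300 = 17.35 µg/L; combined flow 24300 L/s.
Travel time t = 21.2·1000 / 0.82 = 25850 s = 7.182 h.
Applying C = C₀e^(−kt): 17.35 × 0.8272 = 14.35 µg/L.
Second outfall: C = (24300·14.35 + 1160·240.0)/25460 = 24.63 µg/L.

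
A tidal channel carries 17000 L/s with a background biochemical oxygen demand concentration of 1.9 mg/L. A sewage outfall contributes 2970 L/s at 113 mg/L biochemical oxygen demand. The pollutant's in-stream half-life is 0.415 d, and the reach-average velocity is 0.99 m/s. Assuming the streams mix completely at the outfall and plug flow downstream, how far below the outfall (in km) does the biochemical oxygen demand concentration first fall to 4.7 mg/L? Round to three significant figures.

Mass balance: C = (17000·1.900 + 2970·113.0) / 19970 = 367900/19970 = 18.42 mg/L.
Half-life 0.415 d → k = ln 2 / 0.415 = 1.670 d⁻¹.
Set 18.42·exp(−k·t) = 4.7 → t = ln(18.42/4.7)/k = 70660 s = 19.63 h.
Distance = v·t = 0.99·70660 = 69960 m = 69.96 km.

70.0 km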